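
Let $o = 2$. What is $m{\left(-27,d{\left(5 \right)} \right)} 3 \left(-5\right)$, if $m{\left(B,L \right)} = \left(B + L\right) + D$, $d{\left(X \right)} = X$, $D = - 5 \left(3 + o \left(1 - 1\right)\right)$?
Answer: $555$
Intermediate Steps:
$D = -15$ ($D = - 5 \left(3 + 2 \left(1 - 1\right)\right) = - 5 \left(3 + 2 \cdot 0\right) = - 5 \left(3 + 0\right) = \left(-5\right) 3 = -15$)
$m{\left(B,L \right)} = -15 + B + L$ ($m{\left(B,L \right)} = \left(B + L\right) - 15 = -15 + B + L$)
$m{\left(-27,d{\left(5 \right)} \right)} 3 \left(-5\right) = \left(-15 - 27 + 5\right) 3 \left(-5\right) = \left(-37\right) \left(-15\right) = 555$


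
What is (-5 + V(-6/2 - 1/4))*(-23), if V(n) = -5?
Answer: 230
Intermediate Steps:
(-5 + V(-6/2 - 1/4))*(-23) = (-5 - 5)*(-23) = -10*(-23) = 230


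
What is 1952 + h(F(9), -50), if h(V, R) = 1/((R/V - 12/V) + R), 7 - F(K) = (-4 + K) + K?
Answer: 562169/288 ≈ 1952.0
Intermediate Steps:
F(K) = 11 - 2*K (F(K) = 7 - ((-4 + K) + K) = 7 - (-4 + 2*K) = 7 + (4 - 2*K) = 11 - 2*K)
h(V, R) = 1/(R - 12/V + R/V) (h(V, R) = 1/((-12/V + R/V) + R) = 1/(R - 12/V + R/V))
1952 + h(F(9), -50) = 1952 + (11 - 2*9)/(-12 - 50 - 50*(11 - 2*9)) = 1952 + (11 - 18)/(-12 - 50 - 50*(11 - 18)) = 1952 - 7/(-12 - 50 - 50*(-7)) = 1952 - 7/(-12 - 50 + 350) = 1952 - 7/288 = 562169/288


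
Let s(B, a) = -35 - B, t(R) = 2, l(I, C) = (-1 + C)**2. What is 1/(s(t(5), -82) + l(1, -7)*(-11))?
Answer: -1/741 ≈ -0.0013495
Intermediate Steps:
1/(s(t(5), -82) + l(1, -7)*(-11)) = 1/((-35 - 1*2) + (-1 - 7)**2*(-11)) = 1/((-35 - 2) + (-8)**2*(-11)) = 1/(-37 + 64*(-11)) = 1/(-37 - 704) = 1/(-741) = -1/741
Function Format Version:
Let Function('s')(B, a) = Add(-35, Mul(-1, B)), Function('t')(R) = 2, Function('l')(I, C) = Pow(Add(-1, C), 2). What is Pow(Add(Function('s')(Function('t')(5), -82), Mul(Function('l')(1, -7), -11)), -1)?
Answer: Rational(-1, 741) ≈ -0.0013495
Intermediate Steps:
Pow(Add(Function('s')(Function('t')(5), -82), Mul(Function('l')(1, -7), -11)), -1) = Pow(Add(Add(-35, Mul(-1, 2)), Mul(Pow(Add(-1, -7), 2), -11)), -1) = Pow(Add(Add(-35, -2), Mul(Pow(-8, 2), -11)), -1) = Pow(Add(-37, Mul(64, -11)), -1) = Pow(Add(-37, -704), -1) = Pow(-741, -1) = Rational(-1, 741)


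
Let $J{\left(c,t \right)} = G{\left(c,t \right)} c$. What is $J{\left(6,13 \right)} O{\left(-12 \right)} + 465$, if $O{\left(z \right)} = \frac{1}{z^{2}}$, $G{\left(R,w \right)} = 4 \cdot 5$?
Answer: $\frac{2795}{6} \approx 465.83$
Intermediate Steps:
$G{\left(R,w \right)} = 20$
$O{\left(z \right)} = \frac{1}{z^{2}}$
$J{\left(c,t \right)} = 20 c$
$J{\left(6,13 \right)} O{\left(-12 \right)} + 465 = \frac{20 \cdot 6}{144} + 465 = 120 \cdot \frac{1}{144} + 465 = \frac{5}{6} + 465 = \frac{2795}{6}$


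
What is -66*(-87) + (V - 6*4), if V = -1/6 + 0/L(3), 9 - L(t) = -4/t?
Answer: 34307/6 ≈ 5717.8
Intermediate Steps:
L(t) = 9 + 4/t (L(t) = 9 - (-4)/t = 9 + 4/t)
V = -⅙ (V = -1/6 + 0/(9 + 4/3) = -1*⅙ + 0/(9 + 4*(⅓)) = -⅙ + 0/(9 + 4/3) = -⅙ + 0/(31/3) = -⅙ + 0*(3/31) = -⅙ + 0 = -⅙ ≈ -0.16667)
-66*(-87) + (V - 6*4) = -66*(-87) + (-⅙ - 6*4) = 5742 + (-⅙ - 24) = 5742 - 145/6 = 34307/6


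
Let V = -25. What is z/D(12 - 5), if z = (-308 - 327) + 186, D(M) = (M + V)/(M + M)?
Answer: 3143/9 ≈ 349.22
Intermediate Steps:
D(M) = (-25 + M)/(2*M) (D(M) = (M - 25)/(M + M) = (-25 + M)/((2*M)) = (-25 + M)*(1/(2*M)) = (-25 + M)/(2*M))
z = -449 (z = -635 + 186 = -449)
z/D(12 - 5) = -449*2*(12 - 5)/(-25 + (12 - 5)) = -449*14/(-25 + 7) = -449/((1/2)*(1/7)*(-18)) = -449/(-9/7) = -449*(-7/9) = 3143/9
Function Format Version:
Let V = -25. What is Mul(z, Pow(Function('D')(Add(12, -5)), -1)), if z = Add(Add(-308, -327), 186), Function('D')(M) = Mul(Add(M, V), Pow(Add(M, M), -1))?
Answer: Rational(3143, 9) ≈ 349.22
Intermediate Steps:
Function('D')(M) = Mul(Rational(1, 2), Pow(M, -1), Add(-25, M)) (Function('D')(M) = Mul(Add(M, -25), Pow(Add(M, M), -1)) = Mul(Add(-25, M), Pow(Mul(2, M), -1)) = Mul(Add(-25, M), Mul(Rational(1, 2), Pow(M, -1))) = Mul(Rational(1, 2), Pow(M, -1), Add(-25, M)))
z = -449 (z = Add(-635, 186) = -449)
Mul(z, Pow(Function('D')(Add(12, -5)), -1)) = Mul(-449, Pow(Mul(Rational(1, 2), Pow(Add(12, -5), -1), Add(-25, Add(12, -5))), -1)) = Mul(-449, Pow(Mul(Rational(1, 2), Pow(7, -1), Add(-25, 7)), -1)) = Mul(-449, Pow(Mul(Rational(1, 2), Rational(1, 7), -18), -1)) = Mul(-449, Pow(Rational(-9, 7), -1)) = Mul(-449, Rational(-7, 9)) = Rational(3143, 9)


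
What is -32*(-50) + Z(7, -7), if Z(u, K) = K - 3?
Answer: 1590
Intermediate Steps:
Z(u, K) = -3 + K
-32*(-50) + Z(7, -7) = -32*(-50) + (-3 - 7) = 1600 - 10 = 1590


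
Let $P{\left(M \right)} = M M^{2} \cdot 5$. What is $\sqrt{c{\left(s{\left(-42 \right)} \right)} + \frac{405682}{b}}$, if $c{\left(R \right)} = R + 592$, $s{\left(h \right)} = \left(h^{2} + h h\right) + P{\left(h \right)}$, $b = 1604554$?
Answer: $\frac{i \sqrt{4811859460393027}}{114611} \approx 605.24 i$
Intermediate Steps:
$P{\left(M \right)} = 5 M^{3}$ ($P{\left(M \right)} = M^{3} \cdot 5 = 5 M^{3}$)
$s{\left(h \right)} = 2 h^{2} + 5 h^{3}$ ($s{\left(h \right)} = \left(h^{2} + h h\right) + 5 h^{3} = \left(h^{2} + h^{2}\right) + 5 h^{3} = 2 h^{2} + 5 h^{3}$)
$c{\left(R \right)} = 592 + R$
$\sqrt{c{\left(s{\left(-42 \right)} \right)} + \frac{405682}{b}} = \sqrt{\left(592 + \left(-42\right)^{2} \left(2 + 5 \left(-42\right)\right)\right) + \frac{405682}{1604554}} = \sqrt{\left(592 + 1764 \left(2 - 210\right)\right) + 405682 \cdot \frac{1}{1604554}} = \sqrt{\left(592 + 1764 \left(-208\right)\right) + \frac{202841}{802277}} = \sqrt{\left(592 - 366912\right) + \frac{202841}{802277}} = \sqrt{-366320 + \frac{202841}{802277}} = \sqrt{- \frac{293889907799}{802277}} = \frac{i \sqrt{4811859460393027}}{114611}$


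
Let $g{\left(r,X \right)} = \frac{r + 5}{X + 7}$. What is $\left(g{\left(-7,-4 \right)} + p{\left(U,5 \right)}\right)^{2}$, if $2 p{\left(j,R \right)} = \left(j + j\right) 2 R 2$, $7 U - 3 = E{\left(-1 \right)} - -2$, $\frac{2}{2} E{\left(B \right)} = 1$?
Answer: $\frac{119716}{441} \approx 271.46$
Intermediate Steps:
$E{\left(B \right)} = 1$
$U = \frac{6}{7}$ ($U = \frac{3}{7} + \frac{1 - -2}{7} = \frac{3}{7} + \frac{1 + 2}{7} = \frac{3}{7} + \frac{1}{7} \cdot 3 = \frac{3}{7} + \frac{3}{7} = \frac{6}{7} \approx 0.85714$)
$p{\left(j,R \right)} = 4 R j$ ($p{\left(j,R \right)} = \frac{\left(j + j\right) 2 R 2}{2} = \frac{2 j 2 R 2}{2} = \frac{4 j R 2}{2} = \frac{4 R j 2}{2} = \frac{8 R j}{2} = 4 R j$)
$g{\left(r,X \right)} = \frac{5 + r}{7 + X}$
$\left(g{\left(-7,-4 \right)} + p{\left(U,5 \right)}\right)^{2} = \left(\frac{5 - 7}{7 - 4} + 4 \cdot 5 \cdot \frac{6}{7}\right)^{2} = \left(\frac{1}{3} \left(-2\right) + \frac{120}{7}\right)^{2} = \left(- \frac{2}{3} + \frac{120}{7}\right)^{2} = \left(\frac{346}{21}\right)^{2} = \frac{119716}{441}$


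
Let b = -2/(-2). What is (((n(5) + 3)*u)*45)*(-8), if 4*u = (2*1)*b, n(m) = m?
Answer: -1440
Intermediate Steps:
b = 1 (b = -2*(-1/2) = 1)
u = 1/2 (u = ((2*1)*1)/4 = (2*1)/4 = (1/4)*2 = 1/2 ≈ 0.50000)
(((n(5) + 3)*u)*45)*(-8) = (((5 + 3)*(1/2))*45)*(-8) = ((8*(1/2))*45)*(-8) = (4*45)*(-8) = 180*(-8) = -1440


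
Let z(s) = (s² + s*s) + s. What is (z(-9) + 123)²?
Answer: 76176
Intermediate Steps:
z(s) = s + 2*s² (z(s) = (s² + s²) + s = 2*s² + s = s + 2*s²)
(z(-9) + 123)² = (-9*(1 + 2*(-9)) + 123)² = (-9*(1 - 18) + 123)² = (-9*(-17) + 123)² = (153 + 123)² = 276² = 76176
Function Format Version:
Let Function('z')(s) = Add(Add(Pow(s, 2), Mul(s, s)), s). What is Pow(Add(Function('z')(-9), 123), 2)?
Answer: 76176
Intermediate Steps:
Function('z')(s) = Add(s, Mul(2, Pow(s, 2))) (Function('z')(s) = Add(Add(Pow(s, 2), Pow(s, 2)), s) = Add(Mul(2, Pow(s, 2)), s) = Add(s, Mul(2, Pow(s, 2))))
Pow(Add(Function('z')(-9), 123), 2) = Pow(Add(Mul(-9, Add(1, Mul(2, -9))), 123), 2) = Pow(Add(Mul(-9, Add(1, -18)), 123), 2) = Pow(Add(Mul(-9, -17), 123), 2) = Pow(Add(153, 123), 2) = Pow(276, 2) = 76176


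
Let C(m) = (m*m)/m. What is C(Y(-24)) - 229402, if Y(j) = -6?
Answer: -229408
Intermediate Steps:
C(m) = m (C(m) = m**2/m = m)
C(Y(-24)) - 229402 = -6 - 229402 = -229408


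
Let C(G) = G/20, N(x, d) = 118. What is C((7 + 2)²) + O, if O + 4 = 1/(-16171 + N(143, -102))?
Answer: 16033/321060 ≈ 0.049938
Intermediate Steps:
C(G) = G/20 (C(G) = G*(1/20) = G/20)
O = -64213/16053 (O = -4 + 1/(-16171 + 118) = -4 + 1/(-16053) = -4 - 1/16053 = -64213/16053 ≈ -4.0001)
C((7 + 2)²) + O = (7 + 2)²/20 - 64213/16053 = (1/20)*9² - 64213/16053 = (1/20)*81 - 64213/16053 = 81/20 - 64213/16053 = 16033/321060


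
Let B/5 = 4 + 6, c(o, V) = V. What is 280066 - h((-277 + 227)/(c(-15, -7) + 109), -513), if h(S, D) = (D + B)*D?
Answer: 42547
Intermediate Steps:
B = 50 (B = 5*(4 + 6) = 5*10 = 50)
h(S, D) = D*(50 + D) (h(S, D) = (D + 50)*D = (50 + D)*D = D*(50 + D))
280066 - h((-277 + 227)/(c(-15, -7) + 109), -513) = 280066 - (-513)*(50 - 513) = 280066 - (-513)*(-463) = 280066 - 1*237519 = 280066 - 237519 = 42547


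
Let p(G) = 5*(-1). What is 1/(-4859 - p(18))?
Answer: -1/4854 ≈ -0.00020602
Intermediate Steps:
p(G) = -5
1/(-4859 - p(18)) = 1/(-4859 - 1*(-5)) = 1/(-4859 + 5) = 1/(-4854) = -1/4854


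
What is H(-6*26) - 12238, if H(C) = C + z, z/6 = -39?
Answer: -12628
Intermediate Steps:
z = -234 (z = 6*(-39) = -234)
H(C) = -234 + C (H(C) = C - 234 = -234 + C)
H(-6*26) - 12238 = (-234 - 6*26) - 12238 = (-234 - 156) - 12238 = -390 - 12238 = -12628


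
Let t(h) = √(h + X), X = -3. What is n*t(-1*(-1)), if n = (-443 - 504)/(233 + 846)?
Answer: -947*I*√2/1079 ≈ -1.2412*I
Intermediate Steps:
n = -947/1079 ≈ -0.87766
t(h) = √(-3 + h) (t(h) = √(h - 3) = √(-3 + h))
n*t(-1*(-1)) = -947*√(-3 - 1*(-1))/1079 = -947*√(-3 + 1)/1079 = -947*I*√2/1079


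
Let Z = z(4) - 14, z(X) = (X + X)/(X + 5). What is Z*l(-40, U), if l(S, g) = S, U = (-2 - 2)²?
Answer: 4720/9 ≈ 524.44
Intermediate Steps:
U = 16 (U = (-4)² = 16)
z(X) = 2*X/(5 + X) (z(X) = (2*X)/(5 + X) = 2*X/(5 + X))
Z = -118/9 (Z = 2*4/(5 + 4) - 14 = 2*4/9 - 14 = 2*4*(⅑) - 14 = 8/9 - 14 = -118/9 ≈ -13.111)
Z*l(-40, U) = -118/9*(-40) = 4720/9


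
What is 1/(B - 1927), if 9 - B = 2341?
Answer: -1/4259 ≈ -0.00023480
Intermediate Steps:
B = -2332 (B = 9 - 1*2341 = 9 - 2341 = -2332)
1/(B - 1927) = 1/(-2332 - 1927) = 1/(-4259) = -1/4259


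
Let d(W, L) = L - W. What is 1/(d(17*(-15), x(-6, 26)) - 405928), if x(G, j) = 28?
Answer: -1/405645 ≈ -2.4652e-6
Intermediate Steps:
1/(d(17*(-15), x(-6, 26)) - 405928) = 1/((28 - 17*(-15)) - 405928) = 1/((28 - 1*(-255)) - 405928) = 1/((28 + 255) - 405928) = 1/(283 - 405928) = 1/(-405645) = -1/405645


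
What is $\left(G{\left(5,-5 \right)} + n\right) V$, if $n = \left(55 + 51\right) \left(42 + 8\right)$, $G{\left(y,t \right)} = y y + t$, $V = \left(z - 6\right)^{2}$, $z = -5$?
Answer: $643720$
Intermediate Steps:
$V = 121$ ($V = \left(-5 - 6\right)^{2} = \left(-11\right)^{2} = 121$)
$G{\left(y,t \right)} = t + y^{2}$ ($G{\left(y,t \right)} = y^{2} + t = t + y^{2}$)
$n = 5300$ ($n = 106 \cdot 50 = 5300$)
$\left(G{\left(5,-5 \right)} + n\right) V = \left(\left(-5 + 5^{2}\right) + 5300\right) 121 = \left(\left(-5 + 25\right) + 5300\right) 121 = \left(20 + 5300\right) 121 = 5320 \cdot 121 = 643720$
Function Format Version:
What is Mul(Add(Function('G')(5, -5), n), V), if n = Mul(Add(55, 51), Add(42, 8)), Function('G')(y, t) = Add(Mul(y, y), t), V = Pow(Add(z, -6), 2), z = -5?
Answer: 643720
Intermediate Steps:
V = 121 (V = Pow(Add(-5, -6), 2) = Pow(-11, 2) = 121)
Function('G')(y, t) = Add(t, Pow(y, 2)) (Function('G')(y, t) = Add(Pow(y, 2), t) = Add(t, Pow(y, 2)))
n = 5300 (n = Mul(106, 50) = 5300)
Mul(Add(Function('G')(5, -5), n), V) = Mul(Add(Add(-5, Pow(5, 2)), 5300), 121) = Mul(Add(Add(-5, 25), 5300), 121) = Mul(Add(20, 5300), 121) = Mul(5320, 121) = 643720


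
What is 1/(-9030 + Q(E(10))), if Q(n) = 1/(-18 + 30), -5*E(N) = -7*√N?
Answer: -12/108359 ≈ -0.00011074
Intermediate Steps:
E(N) = 7*√N/5 (E(N) = -(-7)*√N/5 = 7*√N/5)
Q(n) = 1/12
1/(-9030 + Q(E(10))) = 1/(-9030 + 1/12) = 1/(-108359/12) = -12/108359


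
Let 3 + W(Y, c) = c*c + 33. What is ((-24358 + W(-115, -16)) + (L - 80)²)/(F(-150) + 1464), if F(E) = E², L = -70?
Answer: -131/1997 ≈ -0.065598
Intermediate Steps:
W(Y, c) = 30 + c² (W(Y, c) = -3 + (c*c + 33) = -3 + (c² + 33) = -3 + (33 + c²) = 30 + c²)
((-24358 + W(-115, -16)) + (L - 80)²)/(F(-150) + 1464) = ((-24358 + (30 + (-16)²)) + (-70 - 80)²)/((-150)² + 1464) = ((-24358 + (30 + 256)) + (-150)²)/(22500 + 1464) = ((-24358 + 286) + 22500)/23964 = (-24072 + 22500)*(1/23964) = -1572*1/23964 = -131/1997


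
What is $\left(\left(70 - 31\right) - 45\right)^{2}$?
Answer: $36$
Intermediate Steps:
$\left(\left(70 - 31\right) - 45\right)^{2} = \left(39 - 45\right)^{2} = \left(-6\right)^{2} = 36$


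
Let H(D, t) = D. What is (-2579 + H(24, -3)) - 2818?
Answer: -5373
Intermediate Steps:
(-2579 + H(24, -3)) - 2818 = (-2579 + 24) - 2818 = -2555 - 2818 = -5373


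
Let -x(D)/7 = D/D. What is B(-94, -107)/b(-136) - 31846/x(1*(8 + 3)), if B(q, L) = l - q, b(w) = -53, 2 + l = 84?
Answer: 1686606/371 ≈ 4546.1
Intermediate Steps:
l = 82 (l = -2 + 84 = 82)
x(D) = -7 (x(D) = -7*D/D = -7*1 = -7)
B(q, L) = 82 - q
B(-94, -107)/b(-136) - 31846/x(1*(8 + 3)) = (82 - 1*(-94))/(-53) - 31846/(-7) = (82 + 94)*(-1/53) - 31846*(-⅐) = 176*(-1/53) + 31846/7 = -176/53 + 31846/7 = 1686606/371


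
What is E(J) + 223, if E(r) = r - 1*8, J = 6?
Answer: 221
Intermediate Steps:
E(r) = -8 + r (E(r) = r - 8 = -8 + r)
E(J) + 223 = (-8 + 6) + 223 = -2 + 223 = 221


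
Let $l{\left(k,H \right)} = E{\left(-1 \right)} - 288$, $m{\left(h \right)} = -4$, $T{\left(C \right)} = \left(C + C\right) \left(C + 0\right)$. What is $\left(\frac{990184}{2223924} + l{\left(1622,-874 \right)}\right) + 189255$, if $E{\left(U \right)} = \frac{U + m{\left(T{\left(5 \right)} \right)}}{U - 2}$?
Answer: $\frac{105063235808}{555981} \approx 1.8897 \cdot 10^{5}$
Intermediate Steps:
$T{\left(C \right)} = 2 C^{2}$ ($T{\left(C \right)} = 2 C C = 2 C^{2}$)
$E{\left(U \right)} = \frac{-4 + U}{-2 + U}$ ($E{\left(U \right)} = \frac{U - 4}{U - 2} = \frac{-4 + U}{-2 + U}$)
$l{\left(k,H \right)} = - \frac{859}{3}$ ($l{\left(k,H \right)} = \frac{-4 - 1}{-2 - 1} - 288 = \frac{1}{-3} \left(-5\right) - 288 = \left(- \frac{1}{3}\right) \left(-5\right) - 288 = \frac{5}{3} - 288 = - \frac{859}{3}$)
$\left(\frac{990184}{2223924} + l{\left(1622,-874 \right)}\right) + 189255 = \left(\frac{990184}{2223924} - \frac{859}{3}\right) + 189255 = \left(990184 \cdot \frac{1}{2223924} - \frac{859}{3}\right) + 189255 = \left(\frac{247546}{555981} - \frac{859}{3}\right) + 189255 = - \frac{158948347}{555981} + 189255 = \frac{105063235808}{555981}$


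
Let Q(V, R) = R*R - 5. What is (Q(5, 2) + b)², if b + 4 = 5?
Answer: 0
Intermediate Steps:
b = 1 (b = -4 + 5 = 1)
Q(V, R) = -5 + R² (Q(V, R) = R² - 5 = -5 + R²)
(Q(5, 2) + b)² = ((-5 + 2²) + 1)² = ((-5 + 4) + 1)² = (-1 + 1)² = 0² = 0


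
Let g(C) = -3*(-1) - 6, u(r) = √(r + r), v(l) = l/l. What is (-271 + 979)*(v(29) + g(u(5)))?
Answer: -1416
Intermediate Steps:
v(l) = 1
u(r) = √2*√r (u(r) = √(2*r) = √2*√r)
g(C) = -3 (g(C) = 3 - 6 = -3)
(-271 + 979)*(v(29) + g(u(5))) = (-271 + 979)*(1 - 3) = 708*(-2) = -1416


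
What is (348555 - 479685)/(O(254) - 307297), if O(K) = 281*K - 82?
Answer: 26226/47201 ≈ 0.55562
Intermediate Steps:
O(K) = -82 + 281*K
(348555 - 479685)/(O(254) - 307297) = (348555 - 479685)/((-82 + 281*254) - 307297) = -131130/((-82 + 71374) - 307297) = -131130/(71292 - 307297) = -131130/(-236005) = -131130*(-1/236005) = 26226/47201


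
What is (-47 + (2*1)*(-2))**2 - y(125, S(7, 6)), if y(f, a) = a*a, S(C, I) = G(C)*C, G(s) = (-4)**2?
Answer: -9943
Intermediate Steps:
G(s) = 16
S(C, I) = 16*C
y(f, a) = a**2
(-47 + (2*1)*(-2))**2 - y(125, S(7, 6)) = (-47 + (2*1)*(-2))**2 - (16*7)**2 = (-47 + 2*(-2))**2 - 1*112**2 = (-47 - 4)**2 - 1*12544 = (-51)**2 - 12544 = 2601 - 12544 = -9943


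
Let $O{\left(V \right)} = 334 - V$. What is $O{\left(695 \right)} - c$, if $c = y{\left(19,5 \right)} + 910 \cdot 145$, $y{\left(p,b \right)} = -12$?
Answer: $-132299$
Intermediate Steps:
$c = 131938$ ($c = -12 + 910 \cdot 145 = -12 + 131950 = 131938$)
$O{\left(695 \right)} - c = \left(334 - 695\right) - 131938 = -361 - 131938 = -132299$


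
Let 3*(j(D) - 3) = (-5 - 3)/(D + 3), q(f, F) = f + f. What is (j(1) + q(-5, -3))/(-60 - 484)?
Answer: 23/1632 ≈ 0.014093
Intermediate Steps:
q(f, F) = 2*f
j(D) = 3 - 8/(3*(3 + D)) (j(D) = 3 + ((-5 - 3)/(D + 3))/3 = 3 + (-8/(3 + D))/3 = 3 - 8/(3*(3 + D)))
(j(1) + q(-5, -3))/(-60 - 484) = ((19 + 9*1)/(3*(3 + 1)) + 2*(-5))/(-60 - 484) = ((⅓)*(19 + 9)/4 - 10)/(-544) = ((⅓)*(¼)*28 - 10)*(-1/544) = (7/3 - 10)*(-1/544) = -23/3*(-1/544) = 23/1632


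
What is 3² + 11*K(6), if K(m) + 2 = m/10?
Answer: -32/5 ≈ -6.4000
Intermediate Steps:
K(m) = -2 + m/10
3² + 11*K(6) = 3² + 11*(-2 + (⅒)*6) = 9 + 11*(-2 + ⅗) = 9 + 11*(-7/5) = 9 - 77/5 = -32/5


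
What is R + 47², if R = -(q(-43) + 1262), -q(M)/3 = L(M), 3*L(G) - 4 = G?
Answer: 908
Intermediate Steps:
L(G) = 4/3 + G/3
q(M) = -4 - M (q(M) = -3*(4/3 + M/3) = -4 - M)
R = -1301 (R = -((-4 - 1*(-43)) + 1262) = -((-4 + 43) + 1262) = -(39 + 1262) = -1*1301 = -1301)
R + 47² = -1301 + 47² = -1301 + 2209 = 908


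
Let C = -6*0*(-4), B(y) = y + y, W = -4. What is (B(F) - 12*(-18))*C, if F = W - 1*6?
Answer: 0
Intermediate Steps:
F = -10 (F = -4 - 1*6 = -4 - 6 = -10)
B(y) = 2*y
C = 0 (C = 0*(-4) = 0)
(B(F) - 12*(-18))*C = (2*(-10) - 12*(-18))*0 = (-20 + 216)*0 = 196*0 = 0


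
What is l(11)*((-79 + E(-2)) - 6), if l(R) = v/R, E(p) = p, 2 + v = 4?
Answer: -174/11 ≈ -15.818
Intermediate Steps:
v = 2 (v = -2 + 4 = 2)
l(R) = 2/R
l(11)*((-79 + E(-2)) - 6) = (2/11)*((-79 - 2) - 6) = (2*(1/11))*(-81 - 6) = (2/11)*(-87) = -174/11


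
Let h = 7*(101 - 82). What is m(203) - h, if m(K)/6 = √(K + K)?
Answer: -133 + 6*√406 ≈ -12.103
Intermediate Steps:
m(K) = 6*√2*√K (m(K) = 6*√(K + K) = 6*√(2*K) = 6*(√2*√K) = 6*√2*√K)
h = 133 (h = 7*19 = 133)
m(203) - h = 6*√2*√203 - 1*133 = 6*√406 - 133 = -133 + 6*√406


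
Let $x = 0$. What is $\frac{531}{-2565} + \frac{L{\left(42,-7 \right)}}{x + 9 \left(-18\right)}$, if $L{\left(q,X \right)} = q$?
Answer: $- \frac{1196}{2565} \approx -0.46628$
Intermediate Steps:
$\frac{531}{-2565} + \frac{L{\left(42,-7 \right)}}{x + 9 \left(-18\right)} = \frac{531}{-2565} + \frac{42}{0 + 9 \left(-18\right)} = 531 \left(- \frac{1}{2565}\right) + \frac{42}{0 - 162} = - \frac{59}{285} + \frac{42}{-162} = - \frac{59}{285} + 42 \left(- \frac{1}{162}\right) = - \frac{59}{285} - \frac{7}{27} = - \frac{1196}{2565}$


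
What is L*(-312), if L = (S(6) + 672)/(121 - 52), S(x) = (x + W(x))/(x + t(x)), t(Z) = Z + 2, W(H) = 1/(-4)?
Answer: -489515/161 ≈ -3040.5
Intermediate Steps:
W(H) = -¼
t(Z) = 2 + Z
S(x) = (-¼ + x)/(2 + 2*x) (S(x) = (x - ¼)/(x + (2 + x)) = (-¼ + x)/(2 + 2*x))
L = 37655/3864 (L = ((-1 + 4*6)/(8*(1 + 6)) + 672)/(121 - 52) = ((⅛)*(-1 + 24)/7 + 672)/69 = ((⅛)*(⅐)*23 + 672)*(1/69) = (23/56 + 672)*(1/69) = (37655/56)*(1/69) = 37655/3864 ≈ 9.7451)
L*(-312) = (37655/3864)*(-312) = -489515/161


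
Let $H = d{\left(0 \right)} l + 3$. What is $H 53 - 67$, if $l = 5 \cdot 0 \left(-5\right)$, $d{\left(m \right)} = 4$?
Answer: $92$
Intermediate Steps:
$l = 0$ ($l = 0 \left(-5\right) = 0$)
$H = 3$ ($H = 4 \cdot 0 + 3 = 0 + 3 = 3$)
$H 53 - 67 = 3 \cdot 53 - 67 = 159 - 67 = 92$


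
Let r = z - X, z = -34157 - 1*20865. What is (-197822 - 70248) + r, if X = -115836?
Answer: -207256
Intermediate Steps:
z = -55022 (z = -34157 - 20865 = -55022)
r = 60814 (r = -55022 - 1*(-115836) = -55022 + 115836 = 60814)
(-197822 - 70248) + r = (-197822 - 70248) + 60814 = -268070 + 60814 = -207256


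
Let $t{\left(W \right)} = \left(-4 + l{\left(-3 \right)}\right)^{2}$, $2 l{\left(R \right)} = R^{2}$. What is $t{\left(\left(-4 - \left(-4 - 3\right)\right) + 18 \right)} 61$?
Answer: $\frac{61}{4} \approx 15.25$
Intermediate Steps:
$l{\left(R \right)} = \frac{R^{2}}{2}$
$t{\left(W \right)} = \frac{1}{4}$ ($t{\left(W \right)} = \left(-4 + \frac{\left(-3\right)^{2}}{2}\right)^{2} = \left(-4 + \frac{1}{2} \cdot 9\right)^{2} = \left(-4 + \frac{9}{2}\right)^{2} = \left(\frac{1}{2}\right)^{2} = \frac{1}{4}$)
$t{\left(\left(-4 - \left(-4 - 3\right)\right) + 18 \right)} 61 = \frac{1}{4} \cdot 61 = \frac{61}{4}$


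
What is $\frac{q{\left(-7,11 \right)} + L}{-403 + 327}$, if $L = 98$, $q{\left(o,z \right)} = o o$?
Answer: $- \frac{147}{76} \approx -1.9342$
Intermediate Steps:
$q{\left(o,z \right)} = o^{2}$
$\frac{q{\left(-7,11 \right)} + L}{-403 + 327} = \frac{\left(-7\right)^{2} + 98}{-403 + 327} = \frac{49 + 98}{-76} = 147 \left(- \frac{1}{76}\right) = - \frac{147}{76}$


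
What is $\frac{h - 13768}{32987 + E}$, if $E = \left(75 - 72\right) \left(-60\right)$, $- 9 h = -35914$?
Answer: $- \frac{87998}{295263} \approx -0.29803$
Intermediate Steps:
$h = \frac{35914}{9}$ ($h = \left(- \frac{1}{9}\right) \left(-35914\right) = \frac{35914}{9} \approx 3990.4$)
$E = -180$ ($E = 3 \left(-60\right) = -180$)
$\frac{h - 13768}{32987 + E} = \frac{\frac{35914}{9} - 13768}{32987 - 180} = - \frac{87998}{9 \cdot 32807} = \left(- \frac{87998}{9}\right) \frac{1}{32807} = - \frac{87998}{295263}$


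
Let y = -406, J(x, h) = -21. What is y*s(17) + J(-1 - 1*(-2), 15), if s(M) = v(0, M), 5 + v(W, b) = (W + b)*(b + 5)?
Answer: -149835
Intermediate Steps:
v(W, b) = -5 + (5 + b)*(W + b) (v(W, b) = -5 + (W + b)*(b + 5) = -5 + (W + b)*(5 + b) = -5 + (5 + b)*(W + b))
s(M) = -5 + M² + 5*M (s(M) = -5 + M² + 5*0 + 5*M + 0*M = -5 + M² + 0 + 5*M + 0 = -5 + M² + 5*M)
y*s(17) + J(-1 - 1*(-2), 15) = -406*(-5 + 17² + 5*17) - 21 = -406*(-5 + 289 + 85) - 21 = -406*369 - 21 = -149814 - 21 = -149835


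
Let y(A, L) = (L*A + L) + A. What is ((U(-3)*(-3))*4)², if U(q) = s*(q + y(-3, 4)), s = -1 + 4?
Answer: 254016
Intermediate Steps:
y(A, L) = A + L + A*L (y(A, L) = (A*L + L) + A = (L + A*L) + A = A + L + A*L)
s = 3
U(q) = -33 + 3*q (U(q) = 3*(q + (-3 + 4 - 3*4)) = 3*(q + (-3 + 4 - 12)) = 3*(q - 11) = 3*(-11 + q) = -33 + 3*q)
((U(-3)*(-3))*4)² = (((-33 + 3*(-3))*(-3))*4)² = (((-33 - 9)*(-3))*4)² = (-42*(-3)*4)² = (126*4)² = 504² = 254016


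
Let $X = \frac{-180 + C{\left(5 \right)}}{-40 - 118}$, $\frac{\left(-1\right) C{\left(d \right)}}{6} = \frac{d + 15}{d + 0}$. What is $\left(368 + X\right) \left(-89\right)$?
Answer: $- \frac{2596486}{79} \approx -32867.0$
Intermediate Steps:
$C{\left(d \right)} = - \frac{6 \left(15 + d\right)}{d}$ ($C{\left(d \right)} = - 6 \frac{d + 15}{d + 0} = - 6 \frac{15 + d}{d} = - \frac{6 \left(15 + d\right)}{d}$)
$X = \frac{102}{79}$ ($X = \frac{-180 - \left(6 + \frac{90}{5}\right)}{-40 - 118} = \frac{-180 - 24}{-158} = \left(-180 - 24\right) \left(- \frac{1}{158}\right) = \left(-204\right) \left(- \frac{1}{158}\right) = \frac{102}{79} \approx 1.2911$)
$\left(368 + X\right) \left(-89\right) = \left(368 + \frac{102}{79}\right) \left(-89\right) = \frac{29174}{79} \left(-89\right) = - \frac{2596486}{79}$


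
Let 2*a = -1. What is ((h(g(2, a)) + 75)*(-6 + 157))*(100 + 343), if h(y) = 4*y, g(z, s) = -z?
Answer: 4481831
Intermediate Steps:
a = -½ (a = (½)*(-1) = -½ ≈ -0.50000)
((h(g(2, a)) + 75)*(-6 + 157))*(100 + 343) = ((4*(-1*2) + 75)*(-6 + 157))*(100 + 343) = ((4*(-2) + 75)*151)*443 = ((-8 + 75)*151)*443 = (67*151)*443 = 10117*443 = 4481831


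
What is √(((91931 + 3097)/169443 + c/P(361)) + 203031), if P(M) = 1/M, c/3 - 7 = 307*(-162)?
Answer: I*√171153222563960754/56481 ≈ 7324.7*I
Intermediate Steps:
c = -149181 (c = 21 + 3*(307*(-162)) = 21 + 3*(-49734) = 21 - 149202 = -149181)
√(((91931 + 3097)/169443 + c/P(361)) + 203031) = √(((91931 + 3097)/169443 - 149181/(1/361)) + 203031) = √((95028*(1/169443) - 149181/1/361) + 203031) = √((31676/56481 - 149181*361) + 203031) = √((31676/56481 - 53854341) + 203031) = √(-3041747002345/56481 + 203031) = √(-3030279608434/56481) = I*√171153222563960754/56481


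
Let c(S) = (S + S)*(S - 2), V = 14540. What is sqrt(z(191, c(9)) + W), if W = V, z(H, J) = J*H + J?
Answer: 2*sqrt(9683) ≈ 196.80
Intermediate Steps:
c(S) = 2*S*(-2 + S) (c(S) = (2*S)*(-2 + S) = 2*S*(-2 + S))
z(H, J) = J + H*J (z(H, J) = H*J + J = J + H*J)
W = 14540
sqrt(z(191, c(9)) + W) = sqrt((2*9*(-2 + 9))*(1 + 191) + 14540) = sqrt((2*9*7)*192 + 14540) = sqrt(126*192 + 14540) = sqrt(24192 + 14540) = sqrt(38732) = 2*sqrt(9683)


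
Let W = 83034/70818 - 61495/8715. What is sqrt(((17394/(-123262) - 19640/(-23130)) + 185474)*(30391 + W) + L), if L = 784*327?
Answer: 7*sqrt(2243158531915455285885297996549280953)/139651417011447 ≈ 75073.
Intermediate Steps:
W = -17291960/2938947 (W = 83034*(1/70818) - 61495*1/8715 = 13839/11803 - 1757/249 = -17291960/2938947 ≈ -5.8837)
L = 256368
sqrt(((17394/(-123262) - 19640/(-23130)) + 185474)*(30391 + W) + L) = sqrt(((17394/(-123262) - 19640/(-23130)) + 185474)*(30391 - 17291960/2938947) + 256368) = sqrt(((17394*(-1/123262) - 19640*(-1/23130)) + 185474)*(89300246317/2938947) + 256368) = sqrt(((-8697/61631 + 1964/2313) + 185474)*(89300246317/2938947) + 256368) = sqrt((100927123/142552503 + 185474)*(89300246317/2938947) + 256368) = sqrt((26439883868545/142552503)*(89300246317/2938947) + 256368) = sqrt(2361088142053943348398765/418954251034341 + 256368) = sqrt(2361195548517372520332253/418954251034341) = 7*sqrt(2243158531915455285885297996549280953)/139651417011447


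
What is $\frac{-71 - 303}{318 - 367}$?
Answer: $\frac{374}{49} \approx 7.6327$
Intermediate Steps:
$\frac{-71 - 303}{318 - 367} = \frac{-71 - 303}{-49} = \left(-374\right) \left(- \frac{1}{49}\right) = \frac{374}{49}$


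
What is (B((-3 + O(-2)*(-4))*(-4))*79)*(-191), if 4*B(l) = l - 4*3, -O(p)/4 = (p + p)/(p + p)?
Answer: 241424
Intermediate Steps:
O(p) = -4 (O(p) = -4*(p + p)/(p + p) = -4*2*p/(2*p) = -4*2*p*1/(2*p) = -4*1 = -4)
B(l) = -3 + l/4 (B(l) = (l - 4*3)/4 = (l - 12)/4 = (-12 + l)/4 = -3 + l/4)
(B((-3 + O(-2)*(-4))*(-4))*79)*(-191) = ((-3 + ((-3 - 4*(-4))*(-4))/4)*79)*(-191) = ((-3 + ((-3 + 16)*(-4))/4)*79)*(-191) = ((-3 + (13*(-4))/4)*79)*(-191) = ((-3 + (1/4)*(-52))*79)*(-191) = ((-3 - 13)*79)*(-191) = -16*79*(-191) = -1264*(-191) = 241424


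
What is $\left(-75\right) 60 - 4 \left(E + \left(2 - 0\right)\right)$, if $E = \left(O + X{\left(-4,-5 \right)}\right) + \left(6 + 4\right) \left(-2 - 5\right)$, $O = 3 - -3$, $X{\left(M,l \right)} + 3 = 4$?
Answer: $-4256$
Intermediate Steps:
$X{\left(M,l \right)} = 1$ ($X{\left(M,l \right)} = -3 + 4 = 1$)
$O = 6$ ($O = 3 + 3 = 6$)
$E = -63$ ($E = \left(6 + 1\right) + \left(6 + 4\right) \left(-2 - 5\right) = 7 + 10 \left(-7\right) = 7 - 70 = -63$)
$\left(-75\right) 60 - 4 \left(E + \left(2 - 0\right)\right) = \left(-75\right) 60 - 4 \left(-63 + \left(2 - 0\right)\right) = -4500 - 4 \left(-63 + \left(2 + 0\right)\right) = -4500 - 4 \left(-63 + 2\right) = -4500 - -244 = -4500 + 244 = -4256$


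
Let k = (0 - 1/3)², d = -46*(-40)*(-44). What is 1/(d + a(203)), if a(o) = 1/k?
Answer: -1/80951 ≈ -1.2353e-5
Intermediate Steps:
d = -80960 (d = 1840*(-44) = -80960)
k = ⅑ (k = (0 - 1*⅓)² = (0 - ⅓)² = (-⅓)² = ⅑ ≈ 0.11111)
a(o) = 9 (a(o) = 1/(⅑) = 9)
1/(d + a(203)) = 1/(-80960 + 9) = 1/(-80951) = -1/80951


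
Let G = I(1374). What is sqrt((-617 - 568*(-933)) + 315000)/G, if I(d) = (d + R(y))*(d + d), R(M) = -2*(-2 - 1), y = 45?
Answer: sqrt(844327)/3792240 ≈ 0.00024230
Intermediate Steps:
R(M) = 6 (R(M) = -2*(-3) = 6)
I(d) = 2*d*(6 + d) (I(d) = (d + 6)*(d + d) = (6 + d)*(2*d) = 2*d*(6 + d))
G = 3792240 (G = 2*1374*(6 + 1374) = 2*1374*1380 = 3792240)
sqrt((-617 - 568*(-933)) + 315000)/G = sqrt((-617 - 568*(-933)) + 315000)/3792240 = sqrt((-617 + 529944) + 315000)*(1/3792240) = sqrt(529327 + 315000)*(1/3792240) = sqrt(844327)*(1/3792240) = sqrt(844327)/3792240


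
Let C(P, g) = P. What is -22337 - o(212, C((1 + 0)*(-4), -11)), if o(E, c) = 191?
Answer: -22528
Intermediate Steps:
-22337 - o(212, C((1 + 0)*(-4), -11)) = -22337 - 1*191 = -22337 - 191 = -22528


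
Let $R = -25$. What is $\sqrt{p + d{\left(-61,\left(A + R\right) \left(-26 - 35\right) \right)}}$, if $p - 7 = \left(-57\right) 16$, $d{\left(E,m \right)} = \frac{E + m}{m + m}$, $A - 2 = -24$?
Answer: $\frac{4 i \sqrt{124879}}{47} \approx 30.075 i$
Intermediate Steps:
$A = -22$ ($A = 2 - 24 = -22$)
$d{\left(E,m \right)} = \frac{E + m}{2 m}$
$p = -905$ ($p = 7 - 912 = -905$)
$\sqrt{p + d{\left(-61,\left(A + R\right) \left(-26 - 35\right) \right)}} = \sqrt{-905 + \frac{-61 + \left(-22 - 25\right) \left(-26 - 35\right)}{2 \left(-22 - 25\right) \left(-26 - 35\right)}} = \sqrt{-905 + \frac{-61 - -2867}{2 \left(\left(-47\right) \left(-61\right)\right)}} = \sqrt{-905 + \frac{-61 + 2867}{2 \cdot 2867}} = \sqrt{-905 + \frac{1}{2} \cdot \frac{1}{2867} \cdot 2806} = \sqrt{-905 + \frac{23}{47}} = \sqrt{- \frac{42512}{47}} = \frac{4 i \sqrt{124879}}{47}$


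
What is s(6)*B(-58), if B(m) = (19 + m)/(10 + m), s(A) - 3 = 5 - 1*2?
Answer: 39/8 ≈ 4.8750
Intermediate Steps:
s(A) = 6 (s(A) = 3 + (5 - 1*2) = 3 + (5 - 2) = 3 + 3 = 6)
B(m) = (19 + m)/(10 + m)
s(6)*B(-58) = 6*((19 - 58)/(10 - 58)) = 6*(-39/(-48)) = 6*(-1/48*(-39)) = 6*(13/16) = 39/8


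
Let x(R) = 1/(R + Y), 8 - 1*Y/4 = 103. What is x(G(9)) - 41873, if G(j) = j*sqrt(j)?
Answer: -14781170/353 ≈ -41873.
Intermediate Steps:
Y = -380 (Y = 32 - 4*103 = 32 - 412 = -380)
G(j) = j**(3/2)
x(R) = 1/(-380 + R) (x(R) = 1/(R - 380) = 1/(-380 + R))
x(G(9)) - 41873 = 1/(-380 + 9**(3/2)) - 41873 = 1/(-380 + 27) - 41873 = 1/(-353) - 41873 = -1/353 - 41873 = -14781170/353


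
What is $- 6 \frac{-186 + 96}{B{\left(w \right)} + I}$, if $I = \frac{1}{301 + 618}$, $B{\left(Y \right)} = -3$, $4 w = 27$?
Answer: $- \frac{124065}{689} \approx -180.07$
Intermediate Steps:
$w = \frac{27}{4}$ ($w = \frac{1}{4} \cdot 27 = \frac{27}{4} \approx 6.75$)
$I = \frac{1}{919} \approx 0.0010881$
$- 6 \frac{-186 + 96}{B{\left(w \right)} + I} = - 6 \frac{-186 + 96}{-3 + \frac{1}{919}} = - 6 \left(- \frac{90}{- \frac{2756}{919}}\right) = - 6 \left(\left(-90\right) \left(- \frac{919}{2756}\right)\right) = \left(-6\right) \frac{41355}{1378} = - \frac{124065}{689}$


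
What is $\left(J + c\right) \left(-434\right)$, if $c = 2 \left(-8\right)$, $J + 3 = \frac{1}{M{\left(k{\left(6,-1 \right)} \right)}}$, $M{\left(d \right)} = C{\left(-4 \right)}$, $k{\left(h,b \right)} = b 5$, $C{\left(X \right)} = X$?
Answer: $\frac{16709}{2} \approx 8354.5$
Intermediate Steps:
$k{\left(h,b \right)} = 5 b$
$M{\left(d \right)} = -4$
$J = - \frac{13}{4}$ ($J = -3 + \frac{1}{-4} = -3 - \frac{1}{4} = - \frac{13}{4} \approx -3.25$)
$c = -16$
$\left(J + c\right) \left(-434\right) = \left(- \frac{13}{4} - 16\right) \left(-434\right) = \left(- \frac{77}{4}\right) \left(-434\right) = \frac{16709}{2}$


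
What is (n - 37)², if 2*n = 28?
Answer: 529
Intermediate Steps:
n = 14 (n = (½)*28 = 14)
(n - 37)² = (14 - 37)² = (-23)² = 529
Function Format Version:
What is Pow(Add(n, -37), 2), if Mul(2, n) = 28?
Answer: 529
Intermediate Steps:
n = 14 (n = Mul(Rational(1, 2), 28) = 14)
Pow(Add(n, -37), 2) = Pow(Add(14, -37), 2) = Pow(-23, 2) = 529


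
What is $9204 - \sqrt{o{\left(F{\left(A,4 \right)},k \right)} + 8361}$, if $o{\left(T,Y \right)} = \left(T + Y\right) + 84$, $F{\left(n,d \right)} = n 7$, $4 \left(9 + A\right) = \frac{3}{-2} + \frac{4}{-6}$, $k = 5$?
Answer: $9204 - \frac{\sqrt{1207182}}{12} \approx 9112.4$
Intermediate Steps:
$A = - \frac{229}{24}$ ($A = -9 + \frac{\frac{3}{-2} + \frac{4}{-6}}{4} = -9 + \frac{3 \left(- \frac{1}{2}\right) + 4 \left(- \frac{1}{6}\right)}{4} = -9 + \frac{- \frac{3}{2} - \frac{2}{3}}{4} = -9 + \frac{1}{4} \left(- \frac{13}{6}\right) = -9 - \frac{13}{24} = - \frac{229}{24} \approx -9.5417$)
$F{\left(n,d \right)} = 7 n$
$o{\left(T,Y \right)} = 84 + T + Y$
$9204 - \sqrt{o{\left(F{\left(A,4 \right)},k \right)} + 8361} = 9204 - \sqrt{\left(84 + 7 \left(- \frac{229}{24}\right) + 5\right) + 8361} = 9204 - \sqrt{\left(84 - \frac{1603}{24} + 5\right) + 8361} = 9204 - \sqrt{\frac{533}{24} + 8361} = 9204 - \sqrt{\frac{201197}{24}} = 9204 - \frac{\sqrt{1207182}}{12}$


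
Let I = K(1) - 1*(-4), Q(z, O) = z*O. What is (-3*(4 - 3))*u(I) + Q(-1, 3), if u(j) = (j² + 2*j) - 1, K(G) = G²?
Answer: -105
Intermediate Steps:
Q(z, O) = O*z
I = 5 (I = 1² - 1*(-4) = 1 + 4 = 5)
u(j) = -1 + j² + 2*j
(-3*(4 - 3))*u(I) + Q(-1, 3) = (-3*(4 - 3))*(-1 + 5² + 2*5) + 3*(-1) = (-3*1)*(-1 + 25 + 10) - 3 = -3*34 - 3 = -102 - 3 = -105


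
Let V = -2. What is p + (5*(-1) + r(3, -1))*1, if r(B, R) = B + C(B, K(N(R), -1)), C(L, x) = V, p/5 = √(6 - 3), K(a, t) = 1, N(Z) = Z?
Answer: -4 + 5*√3 ≈ 4.6603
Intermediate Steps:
p = 5*√3 (p = 5*√(6 - 3) = 5*√3 ≈ 8.6602)
C(L, x) = -2
r(B, R) = -2 + B (r(B, R) = B - 2 = -2 + B)
p + (5*(-1) + r(3, -1))*1 = 5*√3 + (5*(-1) + (-2 + 3))*1 = 5*√3 + (-5 + 1)*1 = 5*√3 - 4*1 = 5*√3 - 4 = -4 + 5*√3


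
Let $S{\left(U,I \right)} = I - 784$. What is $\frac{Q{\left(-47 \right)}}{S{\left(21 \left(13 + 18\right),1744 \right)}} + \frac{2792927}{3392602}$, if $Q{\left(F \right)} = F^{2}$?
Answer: $\frac{5087733869}{1628448960} \approx 3.1243$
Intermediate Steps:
$S{\left(U,I \right)} = -784 + I$
$\frac{Q{\left(-47 \right)}}{S{\left(21 \left(13 + 18\right),1744 \right)}} + \frac{2792927}{3392602} = \frac{\left(-47\right)^{2}}{-784 + 1744} + \frac{2792927}{3392602} = \frac{2209}{960} + 2792927 \cdot \frac{1}{3392602} = 2209 \cdot \frac{1}{960} + \frac{2792927}{3392602} = \frac{2209}{960} + \frac{2792927}{3392602} = \frac{5087733869}{1628448960}$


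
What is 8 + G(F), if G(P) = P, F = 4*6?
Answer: 32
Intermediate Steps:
F = 24
8 + G(F) = 8 + 24 = 32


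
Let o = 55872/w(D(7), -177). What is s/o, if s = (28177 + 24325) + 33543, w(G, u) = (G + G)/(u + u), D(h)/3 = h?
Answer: -602315/3296448 ≈ -0.18272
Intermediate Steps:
D(h) = 3*h
w(G, u) = G/u (w(G, u) = (2*G)/((2*u)) = (2*G)*(1/(2*u)) = G/u)
s = 86045 (s = 52502 + 33543 = 86045)
o = -3296448/7 (o = 55872/(((3*7)/(-177))) = 55872/((21*(-1/177))) = 55872/(-7/59) = 55872*(-59/7) = -3296448/7 ≈ -4.7092e+5)
s/o = 86045/(-3296448/7) = 86045*(-7/3296448) = -602315/3296448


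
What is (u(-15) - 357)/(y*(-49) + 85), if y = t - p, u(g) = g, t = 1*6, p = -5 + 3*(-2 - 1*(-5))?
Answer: 372/13 ≈ 28.615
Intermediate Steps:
p = 4 (p = -5 + 3*(-2 + 5) = -5 + 3*3 = -5 + 9 = 4)
t = 6
y = 2 (y = 6 - 1*4 = 6 - 4 = 2)
(u(-15) - 357)/(y*(-49) + 85) = (-15 - 357)/(2*(-49) + 85) = -372/(-98 + 85) = -372/(-13) = -372*(-1/13) = 372/13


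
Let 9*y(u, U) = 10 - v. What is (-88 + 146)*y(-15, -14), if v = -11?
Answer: 406/3 ≈ 135.33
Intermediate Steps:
y(u, U) = 7/3 (y(u, U) = (10 - 1*(-11))/9 = (10 + 11)/9 = (⅑)*21 = 7/3)
(-88 + 146)*y(-15, -14) = (-88 + 146)*(7/3) = 58*(7/3) = 406/3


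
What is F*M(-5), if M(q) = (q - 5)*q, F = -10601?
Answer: -530050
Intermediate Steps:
M(q) = q*(-5 + q) (M(q) = (-5 + q)*q = q*(-5 + q))
F*M(-5) = -(-53005)*(-5 - 5) = -(-53005)*(-10) = -10601*50 = -530050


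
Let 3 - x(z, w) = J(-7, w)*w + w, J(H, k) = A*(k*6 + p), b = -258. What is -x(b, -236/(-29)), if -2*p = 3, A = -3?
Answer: -967409/841 ≈ -1150.3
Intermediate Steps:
p = -3/2 (p = -1/2*3 = -3/2 ≈ -1.5000)
J(H, k) = 9/2 - 18*k (J(H, k) = -3*(k*6 - 3/2) = -3*(6*k - 3/2) = -3*(-3/2 + 6*k) = 9/2 - 18*k)
x(z, w) = 3 - w - w*(9/2 - 18*w) (x(z, w) = 3 - ((9/2 - 18*w)*w + w) = 3 - (w*(9/2 - 18*w) + w) = 3 - (w + w*(9/2 - 18*w)) = 3 + (-w - w*(9/2 - 18*w)) = 3 - w - w*(9/2 - 18*w))
-x(b, -236/(-29)) = -(3 + 18*(-236/(-29))**2 - (-1298)/(-29)) = -(3 + 18*(-236*(-1/29))**2 - (-1298)*(-1)/29) = -(3 + 18*(236/29)**2 - 11/2*236/29) = -(3 + 18*(55696/841) - 1298/29) = -(3 + 1002528/841 - 1298/29) = -1*967409/841 = -967409/841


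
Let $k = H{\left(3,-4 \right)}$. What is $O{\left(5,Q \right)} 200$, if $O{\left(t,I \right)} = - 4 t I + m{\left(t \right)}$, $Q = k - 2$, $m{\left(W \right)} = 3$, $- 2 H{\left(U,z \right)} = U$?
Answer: $14600$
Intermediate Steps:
$H{\left(U,z \right)} = - \frac{U}{2}$
$k = - \frac{3}{2}$ ($k = \left(- \frac{1}{2}\right) 3 = - \frac{3}{2} \approx -1.5$)
$Q = - \frac{7}{2}$ ($Q = - \frac{3}{2} - 2 = - \frac{7}{2} \approx -3.5$)
$O{\left(t,I \right)} = 3 - 4 I t$ ($O{\left(t,I \right)} = - 4 t I + 3 = - 4 I t + 3 = 3 - 4 I t$)
$O{\left(5,Q \right)} 200 = \left(3 - \left(-14\right) 5\right) 200 = \left(3 + 70\right) 200 = 73 \cdot 200 = 14600$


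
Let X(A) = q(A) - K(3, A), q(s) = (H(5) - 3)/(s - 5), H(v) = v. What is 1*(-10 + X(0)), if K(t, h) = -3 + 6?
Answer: -67/5 ≈ -13.400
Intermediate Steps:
K(t, h) = 3
q(s) = 2/(-5 + s) (q(s) = (5 - 3)/(s - 5) = 2/(-5 + s))
X(A) = -3 + 2/(-5 + A) (X(A) = 2/(-5 + A) - 1*3 = 2/(-5 + A) - 3 = -3 + 2/(-5 + A))
1*(-10 + X(0)) = 1*(-10 + (17 - 3*0)/(-5 + 0)) = 1*(-10 + (17 + 0)/(-5)) = 1*(-10 - ⅕*17) = 1*(-10 - 17/5) = 1*(-67/5) = -67/5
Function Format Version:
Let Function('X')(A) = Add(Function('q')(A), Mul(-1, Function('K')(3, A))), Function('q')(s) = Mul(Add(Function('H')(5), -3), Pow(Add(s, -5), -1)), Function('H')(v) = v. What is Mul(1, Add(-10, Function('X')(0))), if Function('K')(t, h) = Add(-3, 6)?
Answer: Rational(-67, 5) ≈ -13.400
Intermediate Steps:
Function('K')(t, h) = 3
Function('q')(s) = Mul(2, Pow(Add(-5, s), -1)) (Function('q')(s) = Mul(Add(5, -3), Pow(Add(s, -5), -1)) = Mul(2, Pow(Add(-5, s), -1)))
Function('X')(A) = Add(-3, Mul(2, Pow(Add(-5, A), -1))) (Function('X')(A) = Add(Mul(2, Pow(Add(-5, A), -1)), Mul(-1, 3)) = Add(Mul(2, Pow(Add(-5, A), -1)), -3) = Add(-3, Mul(2, Pow(Add(-5, A), -1))))
Mul(1, Add(-10, Function('X')(0))) = Mul(1, Add(-10, Mul(Pow(Add(-5, 0), -1), Add(17, Mul(-3, 0))))) = Mul(1, Add(-10, Mul(Pow(-5, -1), Add(17, 0)))) = Mul(1, Add(-10, Mul(Rational(-1, 5), 17))) = Mul(1, Add(-10, Rational(-17, 5))) = Mul(1, Rational(-67, 5)) = Rational(-67, 5)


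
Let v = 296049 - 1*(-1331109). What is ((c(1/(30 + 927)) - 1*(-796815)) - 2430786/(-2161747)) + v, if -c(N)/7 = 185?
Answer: 5237219329252/2161747 ≈ 2.4227e+6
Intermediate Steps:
v = 1627158 (v = 296049 + 1331109 = 1627158)
c(N) = -1295 (c(N) = -7*185 = -1295)
((c(1/(30 + 927)) - 1*(-796815)) - 2430786/(-2161747)) + v = ((-1295 - 1*(-796815)) - 2430786/(-2161747)) + 1627158 = ((-1295 + 796815) - 2430786*(-1/2161747)) + 1627158 = (795520 + 2430786/2161747) + 1627158 = 1719715404226/2161747 + 1627158 = 5237219329252/2161747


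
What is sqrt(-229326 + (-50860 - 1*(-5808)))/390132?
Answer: I*sqrt(274378)/390132 ≈ 0.0013427*I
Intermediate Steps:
sqrt(-229326 + (-50860 - 1*(-5808)))/390132 = sqrt(-229326 + (-50860 + 5808))*(1/390132) = sqrt(-229326 - 45052)*(1/390132) = sqrt(-274378)*(1/390132) = (I*sqrt(274378))*(1/390132) = I*sqrt(274378)/390132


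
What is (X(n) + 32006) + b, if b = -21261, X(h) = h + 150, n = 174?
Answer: 11069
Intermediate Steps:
X(h) = 150 + h
(X(n) + 32006) + b = ((150 + 174) + 32006) - 21261 = (324 + 32006) - 21261 = 32330 - 21261 = 11069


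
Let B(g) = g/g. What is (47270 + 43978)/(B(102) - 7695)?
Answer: -45624/3847 ≈ -11.860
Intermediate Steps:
B(g) = 1
(47270 + 43978)/(B(102) - 7695) = (47270 + 43978)/(1 - 7695) = 91248/(-7694) = 91248*(-1/7694) = -45624/3847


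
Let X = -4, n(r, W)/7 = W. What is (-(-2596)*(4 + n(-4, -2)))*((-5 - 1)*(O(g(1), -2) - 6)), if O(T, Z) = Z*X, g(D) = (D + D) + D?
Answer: 311520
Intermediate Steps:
g(D) = 3*D (g(D) = 2*D + D = 3*D)
n(r, W) = 7*W
O(T, Z) = -4*Z (O(T, Z) = Z*(-4) = -4*Z)
(-(-2596)*(4 + n(-4, -2)))*((-5 - 1)*(O(g(1), -2) - 6)) = (-(-2596)*(4 + 7*(-2)))*((-5 - 1)*(-4*(-2) - 6)) = (-(-2596)*(4 - 14))*(-6*(8 - 6)) = (-(-2596)*(-10))*(-6*2) = -649*40*(-12) = -25960*(-12) = 311520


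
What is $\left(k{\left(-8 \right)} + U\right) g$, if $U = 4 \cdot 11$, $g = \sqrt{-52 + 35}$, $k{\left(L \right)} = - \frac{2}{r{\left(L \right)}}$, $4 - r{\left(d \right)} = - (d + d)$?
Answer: $\frac{265 i \sqrt{17}}{6} \approx 182.1 i$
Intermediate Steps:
$r{\left(d \right)} = 4 + 2 d$ ($r{\left(d \right)} = 4 - - (d + d) = 4 - - 2 d = 4 + 2 d$)
$k{\left(L \right)} = - \frac{2}{4 + 2 L}$
$g = i \sqrt{17}$ ($g = \sqrt{-17} = i \sqrt{17} \approx 4.1231 i$)
$U = 44$
$\left(k{\left(-8 \right)} + U\right) g = \left(- \frac{1}{2 - 8} + 44\right) i \sqrt{17} = \left(- \frac{1}{-6} + 44\right) i \sqrt{17} = \left(\left(-1\right) \left(- \frac{1}{6}\right) + 44\right) i \sqrt{17} = \left(\frac{1}{6} + 44\right) i \sqrt{17} = \frac{265 i \sqrt{17}}{6}$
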